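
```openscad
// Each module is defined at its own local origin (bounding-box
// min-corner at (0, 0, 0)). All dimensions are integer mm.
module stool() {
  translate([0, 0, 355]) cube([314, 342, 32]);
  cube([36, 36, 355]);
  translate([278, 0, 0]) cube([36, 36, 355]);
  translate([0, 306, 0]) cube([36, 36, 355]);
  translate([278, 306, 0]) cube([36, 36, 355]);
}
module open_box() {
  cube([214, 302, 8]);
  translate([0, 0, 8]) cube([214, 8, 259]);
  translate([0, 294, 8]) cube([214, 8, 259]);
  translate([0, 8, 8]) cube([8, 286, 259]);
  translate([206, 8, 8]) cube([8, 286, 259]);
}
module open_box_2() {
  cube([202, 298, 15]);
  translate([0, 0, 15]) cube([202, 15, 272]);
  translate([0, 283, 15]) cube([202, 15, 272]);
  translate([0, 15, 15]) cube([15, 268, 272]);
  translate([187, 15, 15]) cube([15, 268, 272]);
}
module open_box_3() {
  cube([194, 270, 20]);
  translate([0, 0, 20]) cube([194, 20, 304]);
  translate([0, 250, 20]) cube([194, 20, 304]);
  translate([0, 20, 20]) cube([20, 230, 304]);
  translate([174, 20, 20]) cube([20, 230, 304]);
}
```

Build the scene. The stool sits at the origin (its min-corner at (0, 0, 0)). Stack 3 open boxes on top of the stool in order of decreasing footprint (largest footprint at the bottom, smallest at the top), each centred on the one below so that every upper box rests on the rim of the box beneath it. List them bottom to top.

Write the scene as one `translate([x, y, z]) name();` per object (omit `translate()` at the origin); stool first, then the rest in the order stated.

stool();
translate([50, 20, 387]) open_box();
translate([56, 22, 654]) open_box_2();
translate([60, 36, 941]) open_box_3();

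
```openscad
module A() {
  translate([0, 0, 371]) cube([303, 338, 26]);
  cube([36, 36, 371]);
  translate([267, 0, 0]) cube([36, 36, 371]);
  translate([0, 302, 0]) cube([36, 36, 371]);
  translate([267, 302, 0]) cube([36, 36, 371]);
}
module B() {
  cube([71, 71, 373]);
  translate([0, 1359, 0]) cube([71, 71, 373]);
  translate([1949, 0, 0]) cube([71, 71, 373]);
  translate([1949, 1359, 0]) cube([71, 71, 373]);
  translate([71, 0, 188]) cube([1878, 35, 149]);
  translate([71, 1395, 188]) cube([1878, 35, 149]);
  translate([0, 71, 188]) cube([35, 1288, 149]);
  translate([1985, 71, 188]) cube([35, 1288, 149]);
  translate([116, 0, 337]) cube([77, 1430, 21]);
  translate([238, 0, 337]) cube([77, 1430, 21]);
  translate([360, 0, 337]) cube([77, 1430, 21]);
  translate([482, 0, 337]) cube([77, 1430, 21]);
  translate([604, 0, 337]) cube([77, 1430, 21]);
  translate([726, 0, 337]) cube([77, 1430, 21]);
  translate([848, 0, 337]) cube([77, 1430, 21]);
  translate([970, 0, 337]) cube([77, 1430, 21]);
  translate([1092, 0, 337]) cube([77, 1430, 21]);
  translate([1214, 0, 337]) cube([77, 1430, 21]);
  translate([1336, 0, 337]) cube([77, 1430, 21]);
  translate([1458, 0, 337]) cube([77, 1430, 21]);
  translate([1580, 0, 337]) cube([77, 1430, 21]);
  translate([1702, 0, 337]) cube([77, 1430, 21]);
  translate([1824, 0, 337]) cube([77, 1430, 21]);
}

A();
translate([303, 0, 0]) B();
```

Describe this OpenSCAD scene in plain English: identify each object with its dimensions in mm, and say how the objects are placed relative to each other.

A is a simple wooden stool: a rectangular seat 303 mm (x) by 338 mm (y), 26 mm thick, top face at z = 397 mm, on four square legs, each 36×36 mm in cross-section. The legs rest on z = 0, each flush with a corner of the seat.

B is a bed frame 2020 mm long (x) by 1430 mm wide (y). Four 71×71 mm corner posts, 373 mm tall, at the corners of the footprint. Four rails of 35 mm thickness and 149 mm height run between adjacent posts with their undersides at z = 188 mm, their outer faces flush with the outside of the frame (the two x-running rails run between the posts' inner faces; the two y-running rails run between the posts' inner faces). 15 slats, each 77 mm wide (x) and 21 mm thick, lie across the top of the two x-running rails, running the full 1430 mm width of the frame in y; the slats are evenly spaced along x between the inner faces of the end posts with equal gaps (rounded down to the nearest mm) at the −x end and between each pair — any rounding remainder accumulates at the +x end.

The bed frame is against the stool's +x side, with their −y faces flush.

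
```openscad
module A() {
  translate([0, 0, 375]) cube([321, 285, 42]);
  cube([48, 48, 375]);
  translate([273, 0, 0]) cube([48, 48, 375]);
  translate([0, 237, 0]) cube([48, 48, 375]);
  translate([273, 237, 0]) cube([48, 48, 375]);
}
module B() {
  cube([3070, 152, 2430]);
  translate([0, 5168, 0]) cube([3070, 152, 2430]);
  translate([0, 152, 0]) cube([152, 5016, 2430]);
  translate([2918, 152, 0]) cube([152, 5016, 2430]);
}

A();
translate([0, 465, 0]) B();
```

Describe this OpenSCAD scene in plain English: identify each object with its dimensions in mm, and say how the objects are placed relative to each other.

A is a simple wooden stool: a rectangular seat 321 mm (x) by 285 mm (y), 42 mm thick, top face at z = 417 mm, on four square legs, each 48×48 mm in cross-section. The legs rest on z = 0, each flush with a corner of the seat.

B is a box-shaped house frame (walls only): outside footprint 3070×5320 mm, wall height 2430 mm, wall thickness 152 mm. The two y-facing walls run the full x-width; the two x-facing walls fit between the inner faces of the y-facing walls.

The house frame is on the floor beside the stool on its +y side.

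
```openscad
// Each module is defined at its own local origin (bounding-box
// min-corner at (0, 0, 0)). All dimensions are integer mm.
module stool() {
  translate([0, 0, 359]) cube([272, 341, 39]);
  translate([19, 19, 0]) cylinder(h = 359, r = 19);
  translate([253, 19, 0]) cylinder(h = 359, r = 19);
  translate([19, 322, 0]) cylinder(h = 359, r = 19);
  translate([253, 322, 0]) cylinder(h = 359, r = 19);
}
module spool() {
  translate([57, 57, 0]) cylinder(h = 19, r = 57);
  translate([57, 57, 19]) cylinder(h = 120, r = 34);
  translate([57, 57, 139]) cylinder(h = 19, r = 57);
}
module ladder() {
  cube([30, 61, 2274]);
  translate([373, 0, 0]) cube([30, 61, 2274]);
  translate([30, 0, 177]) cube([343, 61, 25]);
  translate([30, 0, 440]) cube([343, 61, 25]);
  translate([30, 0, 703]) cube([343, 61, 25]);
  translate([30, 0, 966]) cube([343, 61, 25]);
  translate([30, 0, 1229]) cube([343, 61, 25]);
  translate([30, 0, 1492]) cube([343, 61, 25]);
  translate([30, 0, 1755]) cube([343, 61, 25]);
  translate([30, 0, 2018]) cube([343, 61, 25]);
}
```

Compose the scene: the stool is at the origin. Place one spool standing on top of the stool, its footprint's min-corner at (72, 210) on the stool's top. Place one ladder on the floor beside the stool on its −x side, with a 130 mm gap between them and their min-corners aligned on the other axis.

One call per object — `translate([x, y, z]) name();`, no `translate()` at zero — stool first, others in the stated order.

stool();
translate([72, 210, 398]) spool();
translate([-533, 0, 0]) ladder();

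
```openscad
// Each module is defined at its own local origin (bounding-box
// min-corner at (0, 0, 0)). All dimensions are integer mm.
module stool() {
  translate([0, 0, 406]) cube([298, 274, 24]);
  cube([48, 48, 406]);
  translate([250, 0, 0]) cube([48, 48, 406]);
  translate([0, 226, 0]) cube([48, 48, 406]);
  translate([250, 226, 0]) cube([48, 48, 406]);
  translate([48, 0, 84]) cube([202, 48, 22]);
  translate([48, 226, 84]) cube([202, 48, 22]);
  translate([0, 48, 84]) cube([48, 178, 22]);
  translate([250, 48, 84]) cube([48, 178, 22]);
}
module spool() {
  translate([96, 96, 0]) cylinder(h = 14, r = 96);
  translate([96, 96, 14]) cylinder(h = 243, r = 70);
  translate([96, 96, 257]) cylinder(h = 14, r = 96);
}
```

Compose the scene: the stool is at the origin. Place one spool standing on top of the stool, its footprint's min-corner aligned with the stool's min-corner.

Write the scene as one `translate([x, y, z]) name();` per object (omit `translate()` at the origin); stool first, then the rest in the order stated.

stool();
translate([0, 0, 430]) spool();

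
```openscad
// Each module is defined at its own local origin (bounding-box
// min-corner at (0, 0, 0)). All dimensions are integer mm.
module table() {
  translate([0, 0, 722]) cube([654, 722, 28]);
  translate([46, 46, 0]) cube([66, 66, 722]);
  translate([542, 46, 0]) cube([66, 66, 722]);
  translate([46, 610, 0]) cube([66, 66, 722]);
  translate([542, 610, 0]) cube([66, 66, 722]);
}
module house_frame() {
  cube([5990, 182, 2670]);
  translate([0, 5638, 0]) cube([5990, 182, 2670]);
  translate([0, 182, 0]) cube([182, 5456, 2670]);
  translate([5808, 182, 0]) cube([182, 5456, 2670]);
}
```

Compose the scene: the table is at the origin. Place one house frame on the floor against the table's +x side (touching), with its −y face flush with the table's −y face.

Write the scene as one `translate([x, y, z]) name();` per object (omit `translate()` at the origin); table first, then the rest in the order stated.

table();
translate([654, 0, 0]) house_frame();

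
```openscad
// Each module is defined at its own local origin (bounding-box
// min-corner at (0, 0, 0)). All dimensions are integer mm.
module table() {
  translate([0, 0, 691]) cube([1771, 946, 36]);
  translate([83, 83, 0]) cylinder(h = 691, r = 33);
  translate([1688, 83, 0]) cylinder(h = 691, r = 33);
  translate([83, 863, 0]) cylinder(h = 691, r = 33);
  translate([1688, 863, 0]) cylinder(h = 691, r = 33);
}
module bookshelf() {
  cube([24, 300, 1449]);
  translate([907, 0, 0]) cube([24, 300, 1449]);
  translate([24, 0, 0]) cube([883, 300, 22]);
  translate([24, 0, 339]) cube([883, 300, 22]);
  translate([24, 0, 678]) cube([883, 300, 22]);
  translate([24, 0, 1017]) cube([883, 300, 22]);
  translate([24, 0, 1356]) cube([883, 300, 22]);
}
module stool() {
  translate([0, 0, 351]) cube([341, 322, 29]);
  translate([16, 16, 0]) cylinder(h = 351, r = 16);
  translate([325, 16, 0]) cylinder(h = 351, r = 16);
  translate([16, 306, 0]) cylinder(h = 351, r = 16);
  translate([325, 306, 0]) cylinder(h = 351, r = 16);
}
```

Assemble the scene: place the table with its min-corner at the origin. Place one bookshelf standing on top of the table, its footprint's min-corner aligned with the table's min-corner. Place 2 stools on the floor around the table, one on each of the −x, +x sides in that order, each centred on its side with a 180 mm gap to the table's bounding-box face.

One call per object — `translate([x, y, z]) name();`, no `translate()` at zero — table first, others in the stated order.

table();
translate([0, 0, 727]) bookshelf();
translate([-521, 312, 0]) stool();
translate([1951, 312, 0]) stool();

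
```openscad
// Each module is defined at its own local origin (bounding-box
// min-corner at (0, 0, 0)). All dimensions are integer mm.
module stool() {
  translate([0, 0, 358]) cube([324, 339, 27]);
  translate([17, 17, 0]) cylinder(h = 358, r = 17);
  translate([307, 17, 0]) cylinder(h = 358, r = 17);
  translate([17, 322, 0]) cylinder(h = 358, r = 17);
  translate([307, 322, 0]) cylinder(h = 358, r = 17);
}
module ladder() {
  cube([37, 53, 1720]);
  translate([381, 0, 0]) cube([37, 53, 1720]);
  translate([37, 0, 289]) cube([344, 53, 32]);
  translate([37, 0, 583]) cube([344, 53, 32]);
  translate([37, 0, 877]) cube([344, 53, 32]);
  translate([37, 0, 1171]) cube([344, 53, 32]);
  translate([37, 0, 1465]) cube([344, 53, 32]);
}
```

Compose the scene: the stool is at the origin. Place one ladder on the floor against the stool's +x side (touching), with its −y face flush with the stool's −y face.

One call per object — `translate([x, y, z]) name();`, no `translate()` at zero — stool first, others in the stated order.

stool();
translate([324, 0, 0]) ladder();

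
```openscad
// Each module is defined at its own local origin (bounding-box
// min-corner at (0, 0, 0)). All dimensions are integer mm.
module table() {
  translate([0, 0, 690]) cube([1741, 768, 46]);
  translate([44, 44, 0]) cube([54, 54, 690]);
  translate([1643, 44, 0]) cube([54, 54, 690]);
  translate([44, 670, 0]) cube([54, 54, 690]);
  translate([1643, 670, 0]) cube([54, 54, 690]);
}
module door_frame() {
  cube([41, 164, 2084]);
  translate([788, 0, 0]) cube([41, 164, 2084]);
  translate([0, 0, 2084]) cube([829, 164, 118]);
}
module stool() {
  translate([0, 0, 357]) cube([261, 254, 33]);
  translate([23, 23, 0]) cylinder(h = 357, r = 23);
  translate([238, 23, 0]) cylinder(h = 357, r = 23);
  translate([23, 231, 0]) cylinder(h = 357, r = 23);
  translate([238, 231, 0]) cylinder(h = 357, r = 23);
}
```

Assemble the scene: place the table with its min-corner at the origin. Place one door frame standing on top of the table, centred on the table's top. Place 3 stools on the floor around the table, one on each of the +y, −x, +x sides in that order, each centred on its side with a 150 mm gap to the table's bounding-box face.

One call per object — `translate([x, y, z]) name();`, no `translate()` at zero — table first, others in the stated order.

table();
translate([456, 302, 736]) door_frame();
translate([740, 918, 0]) stool();
translate([-411, 257, 0]) stool();
translate([1891, 257, 0]) stool();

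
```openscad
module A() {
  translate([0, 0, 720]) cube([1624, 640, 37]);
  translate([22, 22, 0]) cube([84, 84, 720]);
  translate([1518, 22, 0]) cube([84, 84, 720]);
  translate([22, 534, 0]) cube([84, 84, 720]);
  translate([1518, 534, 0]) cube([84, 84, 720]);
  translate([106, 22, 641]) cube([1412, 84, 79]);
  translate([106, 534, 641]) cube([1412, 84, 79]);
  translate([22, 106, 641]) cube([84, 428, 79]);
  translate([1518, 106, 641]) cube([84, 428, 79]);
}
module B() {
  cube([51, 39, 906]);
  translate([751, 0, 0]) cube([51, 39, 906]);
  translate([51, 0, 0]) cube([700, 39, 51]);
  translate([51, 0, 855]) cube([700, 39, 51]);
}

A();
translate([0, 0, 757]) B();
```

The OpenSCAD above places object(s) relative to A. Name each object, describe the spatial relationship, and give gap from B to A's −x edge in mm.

A is a table. B is a picture frame. The picture frame is on top of the table. The gap from the picture frame to the table's −x edge is 0 mm.

The picture frame's min-x is at 0; the table's min-x is 0; gap = 0 mm.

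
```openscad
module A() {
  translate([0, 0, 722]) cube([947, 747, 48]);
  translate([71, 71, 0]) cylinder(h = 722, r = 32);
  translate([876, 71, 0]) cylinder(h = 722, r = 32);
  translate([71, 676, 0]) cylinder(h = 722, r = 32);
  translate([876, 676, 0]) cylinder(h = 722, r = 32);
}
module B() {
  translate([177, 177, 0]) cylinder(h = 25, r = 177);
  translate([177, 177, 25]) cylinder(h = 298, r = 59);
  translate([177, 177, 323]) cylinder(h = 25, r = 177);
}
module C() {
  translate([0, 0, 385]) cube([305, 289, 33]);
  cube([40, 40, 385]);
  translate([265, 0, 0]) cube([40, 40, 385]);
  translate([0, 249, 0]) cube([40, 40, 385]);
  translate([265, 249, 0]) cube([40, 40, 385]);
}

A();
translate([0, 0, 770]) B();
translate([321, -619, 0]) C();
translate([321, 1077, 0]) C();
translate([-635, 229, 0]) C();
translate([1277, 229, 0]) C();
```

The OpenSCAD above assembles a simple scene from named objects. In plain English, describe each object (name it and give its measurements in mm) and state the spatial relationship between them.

A is a rectangular dining table. The top is 947×747×48 mm with its upper surface at z = 770 mm. It stands on four round legs of 64 mm diameter, each leg's bounding box inset 39 mm from the nearest pair of top edges, running from the floor to the underside of the top.

B is a spool: two coaxial disc flanges of radius 177 mm and thickness 25 mm, joined by a core cylinder of radius 59 mm and height 298 mm. The lower flange rests on z = 0 and the three cylinders share a vertical axis.

C is a four-legged stool. The seat is 305×289 mm, 33 mm thick, top at z = 418 mm. It stands on four square legs, each 40×40 mm in cross-section, from z = 0 to the seat underside, each flush with a corner of the seat.

The spool is on top of the table. Four stools sit around the table at the −y, +y, −x, +x sides.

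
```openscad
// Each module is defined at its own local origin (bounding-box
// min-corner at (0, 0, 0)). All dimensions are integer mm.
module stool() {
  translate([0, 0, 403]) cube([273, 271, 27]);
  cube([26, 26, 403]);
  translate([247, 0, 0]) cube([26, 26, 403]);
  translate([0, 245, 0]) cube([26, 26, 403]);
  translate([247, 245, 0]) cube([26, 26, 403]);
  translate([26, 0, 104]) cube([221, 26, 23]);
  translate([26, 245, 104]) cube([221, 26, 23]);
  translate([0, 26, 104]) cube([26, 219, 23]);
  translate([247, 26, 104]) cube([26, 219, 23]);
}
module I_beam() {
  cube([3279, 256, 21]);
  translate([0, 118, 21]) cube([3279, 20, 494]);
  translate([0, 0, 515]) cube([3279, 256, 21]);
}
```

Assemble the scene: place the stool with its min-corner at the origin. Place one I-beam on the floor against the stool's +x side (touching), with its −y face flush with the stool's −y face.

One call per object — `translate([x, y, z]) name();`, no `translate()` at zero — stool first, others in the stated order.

stool();
translate([273, 0, 0]) I_beam();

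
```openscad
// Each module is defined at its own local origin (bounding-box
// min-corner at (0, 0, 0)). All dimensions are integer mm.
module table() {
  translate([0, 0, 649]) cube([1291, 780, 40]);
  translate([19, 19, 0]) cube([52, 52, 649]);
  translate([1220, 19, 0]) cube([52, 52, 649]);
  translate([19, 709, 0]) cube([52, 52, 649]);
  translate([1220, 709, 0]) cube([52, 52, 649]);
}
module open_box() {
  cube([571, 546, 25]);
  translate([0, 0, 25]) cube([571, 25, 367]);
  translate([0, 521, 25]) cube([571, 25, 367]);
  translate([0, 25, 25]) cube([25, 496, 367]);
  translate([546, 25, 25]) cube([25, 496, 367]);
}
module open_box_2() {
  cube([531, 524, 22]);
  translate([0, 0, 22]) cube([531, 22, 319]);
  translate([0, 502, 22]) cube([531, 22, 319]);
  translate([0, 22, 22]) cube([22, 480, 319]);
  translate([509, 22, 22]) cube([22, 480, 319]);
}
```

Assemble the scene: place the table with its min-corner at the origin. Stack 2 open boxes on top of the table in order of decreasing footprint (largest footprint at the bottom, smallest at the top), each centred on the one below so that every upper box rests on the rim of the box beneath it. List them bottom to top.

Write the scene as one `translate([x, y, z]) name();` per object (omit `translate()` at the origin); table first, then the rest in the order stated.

table();
translate([360, 117, 689]) open_box();
translate([380, 128, 1081]) open_box_2();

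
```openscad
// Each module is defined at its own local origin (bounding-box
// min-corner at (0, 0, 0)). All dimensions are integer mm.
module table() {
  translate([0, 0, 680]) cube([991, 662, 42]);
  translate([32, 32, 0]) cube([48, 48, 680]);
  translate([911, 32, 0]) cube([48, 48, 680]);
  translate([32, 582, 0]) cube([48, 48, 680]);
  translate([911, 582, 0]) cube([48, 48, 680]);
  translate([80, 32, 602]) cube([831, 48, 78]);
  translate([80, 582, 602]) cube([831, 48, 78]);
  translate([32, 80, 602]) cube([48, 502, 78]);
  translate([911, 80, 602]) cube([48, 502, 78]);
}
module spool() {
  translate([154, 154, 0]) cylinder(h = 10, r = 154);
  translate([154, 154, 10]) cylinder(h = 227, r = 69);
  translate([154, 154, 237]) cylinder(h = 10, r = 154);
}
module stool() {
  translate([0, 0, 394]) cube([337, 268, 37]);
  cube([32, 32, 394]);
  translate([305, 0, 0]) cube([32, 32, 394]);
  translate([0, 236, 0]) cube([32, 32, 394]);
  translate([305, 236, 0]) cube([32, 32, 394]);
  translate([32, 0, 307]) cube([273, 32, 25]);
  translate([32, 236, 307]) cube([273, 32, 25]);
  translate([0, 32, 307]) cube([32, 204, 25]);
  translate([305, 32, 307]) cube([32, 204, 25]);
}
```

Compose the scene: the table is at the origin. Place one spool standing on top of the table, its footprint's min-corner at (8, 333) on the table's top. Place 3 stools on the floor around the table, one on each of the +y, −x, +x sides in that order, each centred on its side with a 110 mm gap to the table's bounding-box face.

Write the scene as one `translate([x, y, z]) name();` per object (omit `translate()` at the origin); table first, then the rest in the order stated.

table();
translate([8, 333, 722]) spool();
translate([327, 772, 0]) stool();
translate([-447, 197, 0]) stool();
translate([1101, 197, 0]) stool();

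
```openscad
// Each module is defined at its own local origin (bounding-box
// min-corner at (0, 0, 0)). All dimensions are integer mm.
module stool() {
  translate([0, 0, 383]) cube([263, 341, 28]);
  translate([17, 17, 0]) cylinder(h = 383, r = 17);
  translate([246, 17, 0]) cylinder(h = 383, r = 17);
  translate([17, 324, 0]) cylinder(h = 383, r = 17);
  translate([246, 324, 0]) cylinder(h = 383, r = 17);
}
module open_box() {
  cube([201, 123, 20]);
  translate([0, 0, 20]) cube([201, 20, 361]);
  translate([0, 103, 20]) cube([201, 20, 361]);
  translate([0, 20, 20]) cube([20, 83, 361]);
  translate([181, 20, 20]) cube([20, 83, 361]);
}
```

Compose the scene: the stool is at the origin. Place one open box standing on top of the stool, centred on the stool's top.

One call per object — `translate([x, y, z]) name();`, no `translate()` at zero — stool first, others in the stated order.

stool();
translate([31, 109, 411]) open_box();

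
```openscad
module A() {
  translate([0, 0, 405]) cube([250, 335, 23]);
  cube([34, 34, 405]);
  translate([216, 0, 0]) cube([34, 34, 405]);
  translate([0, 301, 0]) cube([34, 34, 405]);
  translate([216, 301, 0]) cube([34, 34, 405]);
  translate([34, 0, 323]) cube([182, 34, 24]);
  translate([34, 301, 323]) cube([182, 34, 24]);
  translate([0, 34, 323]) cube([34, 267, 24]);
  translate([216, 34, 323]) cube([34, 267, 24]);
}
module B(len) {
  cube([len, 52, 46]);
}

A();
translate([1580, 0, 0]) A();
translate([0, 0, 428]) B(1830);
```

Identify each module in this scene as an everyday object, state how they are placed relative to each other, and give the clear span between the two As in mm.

Second stool starts at x = 1580; first ends at x = 250; clear span = 1580 − 250 = 1330 mm.

A is a stool. B is a beam. A beam spans the tops of two stools. The clear span between the two stools is 1330 mm.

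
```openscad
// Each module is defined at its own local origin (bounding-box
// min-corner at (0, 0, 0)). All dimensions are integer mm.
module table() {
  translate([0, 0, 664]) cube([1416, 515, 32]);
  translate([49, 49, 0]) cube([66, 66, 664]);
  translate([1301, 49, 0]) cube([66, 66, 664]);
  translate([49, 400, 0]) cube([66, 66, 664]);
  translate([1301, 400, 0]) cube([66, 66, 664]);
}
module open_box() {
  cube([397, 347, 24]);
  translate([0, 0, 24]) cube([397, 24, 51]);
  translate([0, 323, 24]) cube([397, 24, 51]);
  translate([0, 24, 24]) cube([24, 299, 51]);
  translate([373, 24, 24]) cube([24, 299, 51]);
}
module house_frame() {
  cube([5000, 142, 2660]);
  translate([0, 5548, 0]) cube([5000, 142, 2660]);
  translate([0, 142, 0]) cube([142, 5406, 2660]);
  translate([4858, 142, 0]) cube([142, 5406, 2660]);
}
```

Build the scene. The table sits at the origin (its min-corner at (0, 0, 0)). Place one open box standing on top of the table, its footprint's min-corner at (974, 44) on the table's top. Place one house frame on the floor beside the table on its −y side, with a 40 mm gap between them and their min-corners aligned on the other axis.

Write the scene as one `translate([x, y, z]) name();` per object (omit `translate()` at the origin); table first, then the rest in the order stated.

table();
translate([974, 44, 696]) open_box();
translate([0, -5730, 0]) house_frame();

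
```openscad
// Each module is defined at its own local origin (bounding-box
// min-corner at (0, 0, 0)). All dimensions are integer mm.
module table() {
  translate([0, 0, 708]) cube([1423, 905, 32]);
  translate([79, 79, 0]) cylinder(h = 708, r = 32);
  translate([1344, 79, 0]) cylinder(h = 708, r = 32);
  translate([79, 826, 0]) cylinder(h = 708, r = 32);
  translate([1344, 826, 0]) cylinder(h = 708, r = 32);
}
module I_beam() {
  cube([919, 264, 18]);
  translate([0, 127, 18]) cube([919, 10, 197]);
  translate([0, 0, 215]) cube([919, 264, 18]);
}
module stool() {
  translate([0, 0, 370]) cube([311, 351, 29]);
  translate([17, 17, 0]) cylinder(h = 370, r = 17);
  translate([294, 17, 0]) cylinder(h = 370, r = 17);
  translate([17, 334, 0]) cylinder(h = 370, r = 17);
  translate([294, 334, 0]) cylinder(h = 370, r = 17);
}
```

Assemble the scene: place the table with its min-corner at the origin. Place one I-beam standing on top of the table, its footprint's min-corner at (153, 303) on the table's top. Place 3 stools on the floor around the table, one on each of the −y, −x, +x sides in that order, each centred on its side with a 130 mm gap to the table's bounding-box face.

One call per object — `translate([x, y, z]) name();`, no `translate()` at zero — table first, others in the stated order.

table();
translate([153, 303, 740]) I_beam();
translate([556, -481, 0]) stool();
translate([-441, 277, 0]) stool();
translate([1553, 277, 0]) stool();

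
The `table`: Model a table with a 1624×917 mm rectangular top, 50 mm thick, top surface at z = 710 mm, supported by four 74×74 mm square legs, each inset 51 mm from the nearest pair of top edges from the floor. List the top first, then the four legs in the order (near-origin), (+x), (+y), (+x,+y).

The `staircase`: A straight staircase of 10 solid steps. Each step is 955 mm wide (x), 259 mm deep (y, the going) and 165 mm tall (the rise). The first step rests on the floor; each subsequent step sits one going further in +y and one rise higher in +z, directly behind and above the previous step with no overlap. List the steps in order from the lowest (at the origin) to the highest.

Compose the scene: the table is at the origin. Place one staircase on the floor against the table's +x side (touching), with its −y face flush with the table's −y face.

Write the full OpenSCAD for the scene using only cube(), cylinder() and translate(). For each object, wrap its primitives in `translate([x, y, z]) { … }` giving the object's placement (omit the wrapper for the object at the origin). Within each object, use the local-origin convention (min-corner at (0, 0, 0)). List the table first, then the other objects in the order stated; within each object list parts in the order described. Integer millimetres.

translate([0, 0, 660]) cube([1624, 917, 50]);
translate([51, 51, 0]) cube([74, 74, 660]);
translate([1499, 51, 0]) cube([74, 74, 660]);
translate([51, 792, 0]) cube([74, 74, 660]);
translate([1499, 792, 0]) cube([74, 74, 660]);
translate([1624, 0, 0]) {
  cube([955, 259, 165]);
  translate([0, 259, 165]) cube([955, 259, 165]);
  translate([0, 518, 330]) cube([955, 259, 165]);
  translate([0, 777, 495]) cube([955, 259, 165]);
  translate([0, 1036, 660]) cube([955, 259, 165]);
  translate([0, 1295, 825]) cube([955, 259, 165]);
  translate([0, 1554, 990]) cube([955, 259, 165]);
  translate([0, 1813, 1155]) cube([955, 259, 165]);
  translate([0, 2072, 1320]) cube([955, 259, 165]);
  translate([0, 2331, 1485]) cube([955, 259, 165]);
}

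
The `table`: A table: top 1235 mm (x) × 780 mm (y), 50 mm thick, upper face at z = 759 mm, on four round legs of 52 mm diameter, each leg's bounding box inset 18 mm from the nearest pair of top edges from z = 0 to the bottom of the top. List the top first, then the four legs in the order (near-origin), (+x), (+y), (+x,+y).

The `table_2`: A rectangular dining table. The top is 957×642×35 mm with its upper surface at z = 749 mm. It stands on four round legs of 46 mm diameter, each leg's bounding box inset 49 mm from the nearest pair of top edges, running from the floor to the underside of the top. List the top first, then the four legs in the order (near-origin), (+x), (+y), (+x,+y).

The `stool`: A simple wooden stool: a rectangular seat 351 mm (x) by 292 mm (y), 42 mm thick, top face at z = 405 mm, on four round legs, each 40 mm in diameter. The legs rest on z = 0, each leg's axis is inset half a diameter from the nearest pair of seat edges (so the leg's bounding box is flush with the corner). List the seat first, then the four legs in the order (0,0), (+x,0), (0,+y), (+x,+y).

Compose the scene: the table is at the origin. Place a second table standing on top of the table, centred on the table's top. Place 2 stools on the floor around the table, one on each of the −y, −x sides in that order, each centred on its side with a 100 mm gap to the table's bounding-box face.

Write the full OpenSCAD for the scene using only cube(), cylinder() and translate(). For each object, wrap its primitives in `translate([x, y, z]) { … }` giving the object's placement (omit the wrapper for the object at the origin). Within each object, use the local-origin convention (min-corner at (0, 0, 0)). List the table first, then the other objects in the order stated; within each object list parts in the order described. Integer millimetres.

translate([0, 0, 709]) cube([1235, 780, 50]);
translate([44, 44, 0]) cylinder(h = 709, r = 26);
translate([1191, 44, 0]) cylinder(h = 709, r = 26);
translate([44, 736, 0]) cylinder(h = 709, r = 26);
translate([1191, 736, 0]) cylinder(h = 709, r = 26);
translate([139, 69, 759]) {
  translate([0, 0, 714]) cube([957, 642, 35]);
  translate([72, 72, 0]) cylinder(h = 714, r = 23);
  translate([885, 72, 0]) cylinder(h = 714, r = 23);
  translate([72, 570, 0]) cylinder(h = 714, r = 23);
  translate([885, 570, 0]) cylinder(h = 714, r = 23);
}
translate([442, -392, 0]) {
  translate([0, 0, 363]) cube([351, 292, 42]);
  translate([20, 20, 0]) cylinder(h = 363, r = 20);
  translate([331, 20, 0]) cylinder(h = 363, r = 20);
  translate([20, 272, 0]) cylinder(h = 363, r = 20);
  translate([331, 272, 0]) cylinder(h = 363, r = 20);
}
translate([-451, 244, 0]) {
  translate([0, 0, 363]) cube([351, 292, 42]);
  translate([20, 20, 0]) cylinder(h = 363, r = 20);
  translate([331, 20, 0]) cylinder(h = 363, r = 20);
  translate([20, 272, 0]) cylinder(h = 363, r = 20);
  translate([331, 272, 0]) cylinder(h = 363, r = 20);
}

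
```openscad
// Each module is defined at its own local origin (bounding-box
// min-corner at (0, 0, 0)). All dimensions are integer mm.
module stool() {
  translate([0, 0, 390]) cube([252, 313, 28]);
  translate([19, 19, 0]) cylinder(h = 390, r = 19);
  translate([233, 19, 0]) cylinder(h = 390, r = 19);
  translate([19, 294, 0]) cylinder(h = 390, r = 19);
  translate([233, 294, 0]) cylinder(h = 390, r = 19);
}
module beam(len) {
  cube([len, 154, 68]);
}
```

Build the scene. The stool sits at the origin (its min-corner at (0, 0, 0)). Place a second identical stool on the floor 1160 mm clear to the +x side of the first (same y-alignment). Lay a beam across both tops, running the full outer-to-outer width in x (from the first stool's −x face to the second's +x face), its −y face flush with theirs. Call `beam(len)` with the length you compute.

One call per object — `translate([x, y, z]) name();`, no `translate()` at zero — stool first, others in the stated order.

stool();
translate([1412, 0, 0]) stool();
translate([0, 0, 418]) beam(1664);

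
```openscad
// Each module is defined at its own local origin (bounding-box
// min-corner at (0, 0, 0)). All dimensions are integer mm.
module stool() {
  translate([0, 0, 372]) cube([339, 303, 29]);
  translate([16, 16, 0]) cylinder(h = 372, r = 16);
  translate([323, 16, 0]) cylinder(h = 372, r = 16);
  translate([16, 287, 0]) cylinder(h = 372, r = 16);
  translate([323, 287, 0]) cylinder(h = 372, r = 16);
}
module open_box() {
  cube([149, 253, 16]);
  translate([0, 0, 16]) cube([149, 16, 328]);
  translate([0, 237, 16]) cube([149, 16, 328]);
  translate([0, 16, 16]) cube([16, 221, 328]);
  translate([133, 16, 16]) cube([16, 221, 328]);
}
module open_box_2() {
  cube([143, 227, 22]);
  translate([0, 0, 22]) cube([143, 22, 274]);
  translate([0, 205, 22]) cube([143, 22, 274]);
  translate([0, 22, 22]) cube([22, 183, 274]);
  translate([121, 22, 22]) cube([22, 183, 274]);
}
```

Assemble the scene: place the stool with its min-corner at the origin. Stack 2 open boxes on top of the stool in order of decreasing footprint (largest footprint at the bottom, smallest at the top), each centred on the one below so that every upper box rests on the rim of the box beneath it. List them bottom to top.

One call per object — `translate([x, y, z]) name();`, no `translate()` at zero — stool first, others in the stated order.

stool();
translate([95, 25, 401]) open_box();
translate([98, 38, 745]) open_box_2();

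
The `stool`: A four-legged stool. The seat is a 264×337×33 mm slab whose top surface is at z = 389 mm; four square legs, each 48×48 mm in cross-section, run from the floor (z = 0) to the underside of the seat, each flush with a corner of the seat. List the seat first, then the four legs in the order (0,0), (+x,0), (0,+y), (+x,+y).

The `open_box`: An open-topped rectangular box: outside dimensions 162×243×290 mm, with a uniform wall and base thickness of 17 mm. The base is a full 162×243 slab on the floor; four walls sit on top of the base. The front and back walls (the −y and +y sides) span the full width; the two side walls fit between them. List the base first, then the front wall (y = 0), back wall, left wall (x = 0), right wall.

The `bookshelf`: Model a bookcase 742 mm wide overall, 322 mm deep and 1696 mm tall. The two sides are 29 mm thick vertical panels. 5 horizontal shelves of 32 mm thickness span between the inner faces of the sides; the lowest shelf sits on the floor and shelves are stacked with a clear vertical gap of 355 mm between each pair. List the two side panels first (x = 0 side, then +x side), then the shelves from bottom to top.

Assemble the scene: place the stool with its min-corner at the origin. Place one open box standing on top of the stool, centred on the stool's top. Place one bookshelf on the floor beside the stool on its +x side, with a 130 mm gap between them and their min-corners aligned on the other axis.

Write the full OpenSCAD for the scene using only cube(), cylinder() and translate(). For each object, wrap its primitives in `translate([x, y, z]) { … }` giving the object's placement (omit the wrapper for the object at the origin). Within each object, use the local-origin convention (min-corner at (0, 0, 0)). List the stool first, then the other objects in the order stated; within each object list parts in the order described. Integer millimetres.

translate([0, 0, 356]) cube([264, 337, 33]);
cube([48, 48, 356]);
translate([216, 0, 0]) cube([48, 48, 356]);
translate([0, 289, 0]) cube([48, 48, 356]);
translate([216, 289, 0]) cube([48, 48, 356]);
translate([51, 47, 389]) {
  cube([162, 243, 17]);
  translate([0, 0, 17]) cube([162, 17, 273]);
  translate([0, 226, 17]) cube([162, 17, 273]);
  translate([0, 17, 17]) cube([17, 209, 273]);
  translate([145, 17, 17]) cube([17, 209, 273]);
}
translate([394, 0, 0]) {
  cube([29, 322, 1696]);
  translate([713, 0, 0]) cube([29, 322, 1696]);
  translate([29, 0, 0]) cube([684, 322, 32]);
  translate([29, 0, 387]) cube([684, 322, 32]);
  translate([29, 0, 774]) cube([684, 322, 32]);
  translate([29, 0, 1161]) cube([684, 322, 32]);
  translate([29, 0, 1548]) cube([684, 322, 32]);
}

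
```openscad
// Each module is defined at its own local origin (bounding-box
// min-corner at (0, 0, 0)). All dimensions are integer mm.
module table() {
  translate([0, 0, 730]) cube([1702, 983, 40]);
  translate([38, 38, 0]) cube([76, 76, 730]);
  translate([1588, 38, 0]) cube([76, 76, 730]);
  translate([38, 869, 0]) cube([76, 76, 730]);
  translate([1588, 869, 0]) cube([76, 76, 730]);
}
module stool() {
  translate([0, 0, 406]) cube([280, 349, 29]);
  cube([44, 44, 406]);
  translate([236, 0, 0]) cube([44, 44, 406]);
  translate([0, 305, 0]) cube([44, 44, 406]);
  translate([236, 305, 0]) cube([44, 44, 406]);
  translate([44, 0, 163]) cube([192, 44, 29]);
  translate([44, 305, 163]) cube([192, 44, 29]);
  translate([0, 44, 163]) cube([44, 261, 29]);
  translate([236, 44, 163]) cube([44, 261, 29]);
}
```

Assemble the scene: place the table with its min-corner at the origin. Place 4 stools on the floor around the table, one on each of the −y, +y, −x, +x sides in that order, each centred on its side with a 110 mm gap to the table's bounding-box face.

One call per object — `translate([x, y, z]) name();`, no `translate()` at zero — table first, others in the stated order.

table();
translate([711, -459, 0]) stool();
translate([711, 1093, 0]) stool();
translate([-390, 317, 0]) stool();
translate([1812, 317, 0]) stool();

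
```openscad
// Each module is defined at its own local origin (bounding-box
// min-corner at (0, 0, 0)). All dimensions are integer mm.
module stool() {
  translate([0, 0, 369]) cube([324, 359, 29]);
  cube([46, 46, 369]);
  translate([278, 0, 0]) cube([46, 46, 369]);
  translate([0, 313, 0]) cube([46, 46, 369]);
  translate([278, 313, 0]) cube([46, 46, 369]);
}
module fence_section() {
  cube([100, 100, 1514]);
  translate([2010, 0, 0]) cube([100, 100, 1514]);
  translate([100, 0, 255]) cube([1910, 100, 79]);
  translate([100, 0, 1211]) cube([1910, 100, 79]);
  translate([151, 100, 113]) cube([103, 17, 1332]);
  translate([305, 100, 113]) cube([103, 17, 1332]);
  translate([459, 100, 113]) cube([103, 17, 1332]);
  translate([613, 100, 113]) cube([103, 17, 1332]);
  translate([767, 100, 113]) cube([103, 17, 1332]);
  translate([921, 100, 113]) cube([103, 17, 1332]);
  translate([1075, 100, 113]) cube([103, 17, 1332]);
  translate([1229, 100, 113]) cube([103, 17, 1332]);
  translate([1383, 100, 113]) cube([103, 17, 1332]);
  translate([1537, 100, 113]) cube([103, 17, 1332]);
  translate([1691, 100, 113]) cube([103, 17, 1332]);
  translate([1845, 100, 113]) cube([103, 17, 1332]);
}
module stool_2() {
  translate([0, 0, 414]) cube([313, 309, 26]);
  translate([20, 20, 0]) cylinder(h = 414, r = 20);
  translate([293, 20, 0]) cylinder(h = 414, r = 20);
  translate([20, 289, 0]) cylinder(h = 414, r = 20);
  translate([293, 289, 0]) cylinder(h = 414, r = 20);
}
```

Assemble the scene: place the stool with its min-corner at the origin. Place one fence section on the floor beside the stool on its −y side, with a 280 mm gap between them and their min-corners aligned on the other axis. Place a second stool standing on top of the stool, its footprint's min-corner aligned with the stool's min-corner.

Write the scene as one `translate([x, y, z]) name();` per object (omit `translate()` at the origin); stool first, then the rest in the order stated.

stool();
translate([0, -397, 0]) fence_section();
translate([0, 0, 398]) stool_2();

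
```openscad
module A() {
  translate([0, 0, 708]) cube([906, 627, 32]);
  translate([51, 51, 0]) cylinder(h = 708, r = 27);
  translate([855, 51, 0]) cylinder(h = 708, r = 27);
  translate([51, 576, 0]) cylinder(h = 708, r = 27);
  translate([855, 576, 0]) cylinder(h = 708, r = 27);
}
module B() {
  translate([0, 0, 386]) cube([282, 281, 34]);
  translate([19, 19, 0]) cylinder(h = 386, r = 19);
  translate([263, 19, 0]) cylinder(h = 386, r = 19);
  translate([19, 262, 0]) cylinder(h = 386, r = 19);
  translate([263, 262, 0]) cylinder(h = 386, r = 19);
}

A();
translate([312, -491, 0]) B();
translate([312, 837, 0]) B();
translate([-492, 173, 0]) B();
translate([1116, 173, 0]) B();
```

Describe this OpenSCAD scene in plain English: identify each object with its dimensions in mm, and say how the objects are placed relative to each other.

A is a table: top 906 mm (x) × 627 mm (y), 32 mm thick, upper face at z = 740 mm, on four round legs of 54 mm diameter, each leg's bounding box inset 24 mm from the nearest pair of top edges, running from z = 0 to the bottom of the top.

B is a four-legged stool. The seat is 282×281 mm, 34 mm thick, top at z = 420 mm. It stands on four round legs, each 38 mm in diameter, from z = 0 to the seat underside, each leg's axis is inset half a diameter from the nearest pair of seat edges (so the leg's bounding box is flush with the corner).

Four stools sit around the table at the −y, +y, −x, +x sides.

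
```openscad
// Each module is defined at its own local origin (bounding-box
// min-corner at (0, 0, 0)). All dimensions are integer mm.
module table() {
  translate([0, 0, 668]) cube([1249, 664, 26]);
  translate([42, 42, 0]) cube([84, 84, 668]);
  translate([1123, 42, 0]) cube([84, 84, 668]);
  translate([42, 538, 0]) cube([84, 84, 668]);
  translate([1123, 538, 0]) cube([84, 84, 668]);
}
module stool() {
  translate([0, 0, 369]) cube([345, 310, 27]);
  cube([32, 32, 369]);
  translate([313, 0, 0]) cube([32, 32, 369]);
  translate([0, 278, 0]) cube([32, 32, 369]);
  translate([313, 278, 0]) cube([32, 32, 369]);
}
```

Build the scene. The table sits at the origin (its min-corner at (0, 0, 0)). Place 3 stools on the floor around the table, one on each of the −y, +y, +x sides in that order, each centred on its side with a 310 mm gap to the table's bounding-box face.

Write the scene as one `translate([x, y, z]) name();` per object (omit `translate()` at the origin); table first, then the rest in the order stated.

table();
translate([452, -620, 0]) stool();
translate([452, 974, 0]) stool();
translate([1559, 177, 0]) stool();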